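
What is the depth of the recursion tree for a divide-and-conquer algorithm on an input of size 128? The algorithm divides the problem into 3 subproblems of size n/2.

For divide and conquer with division factor 2:

Problem sizes at each level:
Level 0: 128
Level 1: 64
Level 2: 32
Level 3: 16
Level 4: 8
Level 5: 4
Level 6: 2
Level 7: 1

The root is level 0 and the size-1 base case is level 7 (the tree spans levels 0 through 7, i.e. 8 levels counting the root), so the depth is the number of divisions: log_2(128) = 7

The recursion tree depth is log_2(128) = 7. At each level, the problem size is divided by 2, so it takes 7 divisions to reduce to a base case of size 1. The algorithm makes 3 recursive calls at each level.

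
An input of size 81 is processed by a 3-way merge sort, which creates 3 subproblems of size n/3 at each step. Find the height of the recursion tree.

For divide and conquer with division factor 3:

Problem sizes at each level:
Level 0: 81
Level 1: 27
Level 2: 9
Level 3: 3
Level 4: 1

The root is level 0 and the size-1 base case is level 4 (the tree spans levels 0 through 4, i.e. 5 levels counting the root), so the depth is the number of divisions: log_3(81) = 4

The recursion tree depth is log_3(81) = 4. At each level, the problem size is divided by 3, so it takes 4 divisions to reduce to a base case of size 1. The algorithm makes 3 recursive calls at each level.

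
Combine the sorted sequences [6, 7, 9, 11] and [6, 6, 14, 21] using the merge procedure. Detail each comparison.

Merging process:

Compare 6 vs 6: take 6 from left. Merged: [6]
Compare 7 vs 6: take 6 from right. Merged: [6, 6]
Compare 7 vs 6: take 6 from right. Merged: [6, 6, 6]
Compare 7 vs 14: take 7 from left. Merged: [6, 6, 6, 7]
Compare 9 vs 14: take 9 from left. Merged: [6, 6, 6, 7, 9]
Compare 11 vs 14: take 11 from left. Merged: [6, 6, 6, 7, 9, 11]
Append remaining from right: [14, 21]. Merged: [6, 6, 6, 7, 9, 11, 14, 21]

Final merged array: [6, 6, 6, 7, 9, 11, 14, 21]
Total comparisons: 6

The merged array is [6, 6, 6, 7, 9, 11, 14, 21], requiring 6 comparisons. The merge step runs in O(n) time where n is the total number of elements.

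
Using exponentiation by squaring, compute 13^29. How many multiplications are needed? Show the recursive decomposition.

Computing 13^29 by squaring (build up from 13^1; each line after the first costs one multiplication):

13^1 = 13
13^2 = (13^1)^2 = 13^2 = 169
13^3 = 13 * 13^2 = 13 * 169 = 2197
13^6 = (13^3)^2 = 2197^2 = 4826809
13^7 = 13 * 13^6 = 13 * 4826809 = 62748517
13^14 = (13^7)^2 = 62748517^2 = 3937376385699289
13^28 = (13^14)^2 = 3937376385699289^2 = 15502932802662396215269535105521
13^29 = 13 * 13^28 = 13 * 15502932802662396215269535105521 = 201538126434611150798503956371773

Result: 201538126434611150798503956371773
Multiplications needed: 7 (7 lines after 13^1)

13^29 = 201538126434611150798503956371773. Using exponentiation by squaring, this requires 7 multiplications. The key idea: if the exponent is even, square the half-power; if odd, multiply by the base once.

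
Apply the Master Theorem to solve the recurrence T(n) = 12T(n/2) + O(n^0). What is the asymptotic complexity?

Master Theorem for T(n) = 12T(n/2) + O(n^0):

a = 12, b = 2, c = 0
log_b(a) = log_2(12) = 3.5850

Case 1: c = 0 < log_2(12) = 3.5850
T(n) = O(n^(log_2 12))

For T(n) = 12T(n/2) + O(n^0): log_2(12) = 3.5850. This is Case 1 of the Master Theorem (c < log_b(a), work dominated by leaves), giving O(n^(log_2 12)).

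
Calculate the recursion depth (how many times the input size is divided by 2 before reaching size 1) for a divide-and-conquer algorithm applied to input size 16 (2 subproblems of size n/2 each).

For divide and conquer with division factor 2:

Problem sizes at each level:
Level 0: 16
Level 1: 8
Level 2: 4
Level 3: 2
Level 4: 1

The root is level 0 and the size-1 base case is level 4 (the tree spans levels 0 through 4, i.e. 5 levels counting the root), so the depth is the number of divisions: log_2(16) = 4

The recursion tree depth is log_2(16) = 4. At each level, the problem size is divided by 2, so it takes 4 divisions to reduce to a base case of size 1. The algorithm makes 2 recursive calls at each level.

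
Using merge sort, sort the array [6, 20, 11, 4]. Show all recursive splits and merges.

Merge sort trace:

Split: [6, 20, 11, 4] -> [6, 20] and [11, 4]
  Split: [6, 20] -> [6] and [20]
  Merge: [6] + [20] -> [6, 20]
  Split: [11, 4] -> [11] and [4]
  Merge: [11] + [4] -> [4, 11]
Merge: [6, 20] + [4, 11] -> [4, 6, 11, 20]

Final sorted array: [4, 6, 11, 20]

The merge sort proceeds by recursively splitting the array and merging sorted halves.
After all merges, the sorted array is [4, 6, 11, 20].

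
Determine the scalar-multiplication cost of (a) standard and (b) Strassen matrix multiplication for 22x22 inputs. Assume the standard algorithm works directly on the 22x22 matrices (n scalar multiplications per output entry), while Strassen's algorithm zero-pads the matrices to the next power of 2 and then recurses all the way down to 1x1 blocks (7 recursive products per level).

Matrix multiplication for 22x22 matrices:

Strassen's algorithm requires power-of-2 dimensions. Pad 22x22 to 32x32 (next power of 2).

Standard algorithm: 22^3 = 10648 multiplications
Strassen's algorithm: 7^(log2(32)) = 7^5 = 16807 multiplications
Difference: 10648 - 16807 = -6159 (Strassen uses MORE here due to padding overhead — for small or just-over-power-of-2 n, padding can outweigh the per-level savings)

Standard: 10648 multiplications (22^3). Strassen: 16807 multiplications (7^5, after padding to 32x32). Strassen reduces 8 recursive multiplications to 7 at each level.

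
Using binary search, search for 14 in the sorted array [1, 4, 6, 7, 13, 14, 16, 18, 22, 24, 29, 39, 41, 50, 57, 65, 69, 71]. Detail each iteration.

Binary search for 14 in [1, 4, 6, 7, 13, 14, 16, 18, 22, 24, 29, 39, 41, 50, 57, 65, 69, 71]:

lo=0, hi=17, mid=8, arr[mid]=22 -> 22 > 14, search left half
lo=0, hi=7, mid=3, arr[mid]=7 -> 7 < 14, search right half
lo=4, hi=7, mid=5, arr[mid]=14 -> Found target at index 5!

Binary search finds 14 at index 5 after 3 comparisons. The search repeatedly halves the search space by comparing with the middle element.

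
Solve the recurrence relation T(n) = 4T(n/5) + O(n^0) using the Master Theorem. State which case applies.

Master Theorem for T(n) = 4T(n/5) + O(n^0):

a = 4, b = 5, c = 0
log_b(a) = log_5(4) = 0.8614

Case 1: c = 0 < log_5(4) = 0.8614
T(n) = O(n^(log_5 4))

For T(n) = 4T(n/5) + O(n^0): log_5(4) = 0.8614. This is Case 1 of the Master Theorem (c < log_b(a), work dominated by leaves), giving O(n^(log_5 4)).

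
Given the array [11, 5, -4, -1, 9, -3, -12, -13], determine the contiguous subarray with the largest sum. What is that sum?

Using Kadane's algorithm on [11, 5, -4, -1, 9, -3, -12, -13]:

Scanning through the array:
Position 1 (value 5): max_ending_here = 16, max_so_far = 16
Position 2 (value -4): max_ending_here = 12, max_so_far = 16
Position 3 (value -1): max_ending_here = 11, max_so_far = 16
Position 4 (value 9): max_ending_here = 20, max_so_far = 20
Position 5 (value -3): max_ending_here = 17, max_so_far = 20
Position 6 (value -12): max_ending_here = 5, max_so_far = 20
Position 7 (value -13): max_ending_here = -8, max_so_far = 20

Maximum subarray: [11, 5, -4, -1, 9]
Maximum sum: 20

The maximum subarray is [11, 5, -4, -1, 9] with sum 20. This subarray runs from index 0 to index 4.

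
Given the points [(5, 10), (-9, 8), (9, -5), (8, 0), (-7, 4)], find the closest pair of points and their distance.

Computing all pairwise distances among 5 points:

d((5, 10), (-9, 8)) = 14.1421
d((5, 10), (9, -5)) = 15.5242
d((5, 10), (8, 0)) = 10.4403
d((5, 10), (-7, 4)) = 13.4164
d((-9, 8), (9, -5)) = 22.2036
d((-9, 8), (8, 0)) = 18.7883
d((-9, 8), (-7, 4)) = 4.4721 <-- minimum
d((9, -5), (8, 0)) = 5.099
d((9, -5), (-7, 4)) = 18.3576
d((8, 0), (-7, 4)) = 15.5242

Closest pair: (-9, 8) and (-7, 4) with distance 4.4721

The closest pair is (-9, 8) and (-7, 4) with Euclidean distance 4.4721. For 5 points, brute-force pairwise comparison is shown above. For large n, the divide-and-conquer algorithm (sort by x, recurse on halves, check the dividing strip) achieves O(n log n).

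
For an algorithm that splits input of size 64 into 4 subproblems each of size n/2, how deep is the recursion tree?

For divide and conquer with division factor 2:

Problem sizes at each level:
Level 0: 64
Level 1: 32
Level 2: 16
Level 3: 8
Level 4: 4
Level 5: 2
Level 6: 1

The root is level 0 and the size-1 base case is level 6 (the tree spans levels 0 through 6, i.e. 7 levels counting the root), so the depth is the number of divisions: log_2(64) = 6

The recursion tree depth is log_2(64) = 6. At each level, the problem size is divided by 2, so it takes 6 divisions to reduce to a base case of size 1. The algorithm makes 4 recursive calls at each level.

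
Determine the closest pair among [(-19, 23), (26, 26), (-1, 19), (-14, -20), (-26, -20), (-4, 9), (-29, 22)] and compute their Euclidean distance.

Computing all pairwise distances among 7 points:

d((-19, 23), (26, 26)) = 45.0999
d((-19, 23), (-1, 19)) = 18.4391
d((-19, 23), (-14, -20)) = 43.2897
d((-19, 23), (-26, -20)) = 43.566
d((-19, 23), (-4, 9)) = 20.5183
d((-19, 23), (-29, 22)) = 10.0499 <-- minimum
d((26, 26), (-1, 19)) = 27.8927
d((26, 26), (-14, -20)) = 60.959
d((26, 26), (-26, -20)) = 69.4262
d((26, 26), (-4, 9)) = 34.4819
d((26, 26), (-29, 22)) = 55.1453
d((-1, 19), (-14, -20)) = 41.1096
d((-1, 19), (-26, -20)) = 46.3249
d((-1, 19), (-4, 9)) = 10.4403
d((-1, 19), (-29, 22)) = 28.1603
d((-14, -20), (-26, -20)) = 12.0
d((-14, -20), (-4, 9)) = 30.6757
d((-14, -20), (-29, 22)) = 44.5982
d((-26, -20), (-4, 9)) = 36.4005
d((-26, -20), (-29, 22)) = 42.107
d((-4, 9), (-29, 22)) = 28.178

Closest pair: (-19, 23) and (-29, 22) with distance 10.0499

The closest pair is (-19, 23) and (-29, 22) with Euclidean distance 10.0499. For 7 points, brute-force pairwise comparison is shown above. For large n, the divide-and-conquer algorithm (sort by x, recurse on halves, check the dividing strip) achieves O(n log n).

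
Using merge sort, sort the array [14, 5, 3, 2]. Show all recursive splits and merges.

Merge sort trace:

Split: [14, 5, 3, 2] -> [14, 5] and [3, 2]
  Split: [14, 5] -> [14] and [5]
  Merge: [14] + [5] -> [5, 14]
  Split: [3, 2] -> [3] and [2]
  Merge: [3] + [2] -> [2, 3]
Merge: [5, 14] + [2, 3] -> [2, 3, 5, 14]

Final sorted array: [2, 3, 5, 14]

The merge sort proceeds by recursively splitting the array and merging sorted halves.
After all merges, the sorted array is [2, 3, 5, 14].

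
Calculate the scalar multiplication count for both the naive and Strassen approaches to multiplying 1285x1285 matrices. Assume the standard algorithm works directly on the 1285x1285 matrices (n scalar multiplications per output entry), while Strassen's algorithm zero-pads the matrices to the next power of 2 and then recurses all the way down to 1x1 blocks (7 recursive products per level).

Matrix multiplication for 1285x1285 matrices:

Strassen's algorithm requires power-of-2 dimensions. Pad 1285x1285 to 2048x2048 (next power of 2).

Standard algorithm: 1285^3 = 2121824125 multiplications
Strassen's algorithm: 7^(log2(2048)) = 7^11 = 1977326743 multiplications
Savings: 2121824125 - 1977326743 = 144497382 multiplications

Standard: 2121824125 multiplications (1285^3). Strassen: 1977326743 multiplications (7^11, after padding to 2048x2048). Strassen reduces 8 recursive multiplications to 7 at each level.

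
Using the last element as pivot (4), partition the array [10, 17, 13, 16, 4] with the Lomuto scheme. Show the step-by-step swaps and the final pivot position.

Lomuto partition with pivot = 4:

Initial array: [10, 17, 13, 16, 4]

arr[0]=10 > 4: no swap
arr[1]=17 > 4: no swap
arr[2]=13 > 4: no swap
arr[3]=16 > 4: no swap

Place pivot at position 0: [4, 17, 13, 16, 10]
Pivot position: 0

After partitioning with pivot 4, the array becomes [4, 17, 13, 16, 10]. The pivot is placed at index 0. All elements to the left of the pivot are <= 4, and all elements to the right are > 4.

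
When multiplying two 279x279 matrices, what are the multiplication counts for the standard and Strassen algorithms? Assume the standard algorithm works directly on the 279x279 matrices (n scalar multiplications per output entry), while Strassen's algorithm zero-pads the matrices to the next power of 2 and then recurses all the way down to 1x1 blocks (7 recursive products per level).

Matrix multiplication for 279x279 matrices:

Strassen's algorithm requires power-of-2 dimensions. Pad 279x279 to 512x512 (next power of 2).

Standard algorithm: 279^3 = 21717639 multiplications
Strassen's algorithm: 7^(log2(512)) = 7^9 = 40353607 multiplications
Difference: 21717639 - 40353607 = -18635968 (Strassen uses MORE here due to padding overhead — for small or just-over-power-of-2 n, padding can outweigh the per-level savings)

Standard: 21717639 multiplications (279^3). Strassen: 40353607 multiplications (7^9, after padding to 512x512). Strassen reduces 8 recursive multiplications to 7 at each level.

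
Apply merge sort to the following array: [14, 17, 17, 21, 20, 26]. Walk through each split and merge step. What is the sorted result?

Merge sort trace:

Split: [14, 17, 17, 21, 20, 26] -> [14, 17, 17] and [21, 20, 26]
  Split: [14, 17, 17] -> [14] and [17, 17]
    Split: [17, 17] -> [17] and [17]
    Merge: [17] + [17] -> [17, 17]
  Merge: [14] + [17, 17] -> [14, 17, 17]
  Split: [21, 20, 26] -> [21] and [20, 26]
    Split: [20, 26] -> [20] and [26]
    Merge: [20] + [26] -> [20, 26]
  Merge: [21] + [20, 26] -> [20, 21, 26]
Merge: [14, 17, 17] + [20, 21, 26] -> [14, 17, 17, 20, 21, 26]

Final sorted array: [14, 17, 17, 20, 21, 26]

The merge sort proceeds by recursively splitting the array and merging sorted halves.
After all merges, the sorted array is [14, 17, 17, 20, 21, 26].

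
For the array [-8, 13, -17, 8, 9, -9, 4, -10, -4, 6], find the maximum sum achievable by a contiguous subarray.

Using Kadane's algorithm on [-8, 13, -17, 8, 9, -9, 4, -10, -4, 6]:

Scanning through the array:
Position 1 (value 13): max_ending_here = 13, max_so_far = 13
Position 2 (value -17): max_ending_here = -4, max_so_far = 13
Position 3 (value 8): max_ending_here = 8, max_so_far = 13
Position 4 (value 9): max_ending_here = 17, max_so_far = 17
Position 5 (value -9): max_ending_here = 8, max_so_far = 17
Position 6 (value 4): max_ending_here = 12, max_so_far = 17
Position 7 (value -10): max_ending_here = 2, max_so_far = 17
Position 8 (value -4): max_ending_here = -2, max_so_far = 17
Position 9 (value 6): max_ending_here = 6, max_so_far = 17

Maximum subarray: [8, 9]
Maximum sum: 17

The maximum subarray is [8, 9] with sum 17. This subarray runs from index 3 to index 4.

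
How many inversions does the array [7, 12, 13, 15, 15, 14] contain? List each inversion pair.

Finding inversions in [7, 12, 13, 15, 15, 14]:

(3, 5): arr[3]=15 > arr[5]=14
(4, 5): arr[4]=15 > arr[5]=14

Total inversions: 2

The array has 2 inversion(s): (3,5), (4,5). Each pair (i,j) satisfies i < j and arr[i] > arr[j].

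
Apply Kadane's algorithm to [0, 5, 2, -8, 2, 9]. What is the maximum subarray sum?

Using Kadane's algorithm on [0, 5, 2, -8, 2, 9]:

Scanning through the array:
Position 1 (value 5): max_ending_here = 5, max_so_far = 5
Position 2 (value 2): max_ending_here = 7, max_so_far = 7
Position 3 (value -8): max_ending_here = -1, max_so_far = 7
Position 4 (value 2): max_ending_here = 2, max_so_far = 7
Position 5 (value 9): max_ending_here = 11, max_so_far = 11

Maximum subarray: [2, 9]
Maximum sum: 11

The maximum subarray is [2, 9] with sum 11. This subarray runs from index 4 to index 5.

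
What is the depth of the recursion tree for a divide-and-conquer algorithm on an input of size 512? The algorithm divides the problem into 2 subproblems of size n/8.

For divide and conquer with division factor 8:

Problem sizes at each level:
Level 0: 512
Level 1: 64
Level 2: 8
Level 3: 1

The root is level 0 and the size-1 base case is level 3 (the tree spans levels 0 through 3, i.e. 4 levels counting the root), so the depth is the number of divisions: log_8(512) = 3

The recursion tree depth is log_8(512) = 3. At each level, the problem size is divided by 8, so it takes 3 divisions to reduce to a base case of size 1. The algorithm makes 2 recursive calls at each level.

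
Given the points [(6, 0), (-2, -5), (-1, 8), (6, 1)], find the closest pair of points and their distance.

Computing all pairwise distances among 4 points:

d((6, 0), (-2, -5)) = 9.434
d((6, 0), (-1, 8)) = 10.6301
d((6, 0), (6, 1)) = 1.0 <-- minimum
d((-2, -5), (-1, 8)) = 13.0384
d((-2, -5), (6, 1)) = 10.0
d((-1, 8), (6, 1)) = 9.8995

Closest pair: (6, 0) and (6, 1) with distance 1.0

The closest pair is (6, 0) and (6, 1) with Euclidean distance 1.0. For 4 points, brute-force pairwise comparison is shown above. For large n, the divide-and-conquer algorithm (sort by x, recurse on halves, check the dividing strip) achieves O(n log n).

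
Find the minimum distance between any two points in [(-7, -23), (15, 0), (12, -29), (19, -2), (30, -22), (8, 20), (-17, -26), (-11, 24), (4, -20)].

Computing all pairwise distances among 9 points:

d((-7, -23), (15, 0)) = 31.8277
d((-7, -23), (12, -29)) = 19.9249
d((-7, -23), (19, -2)) = 33.4215
d((-7, -23), (30, -22)) = 37.0135
d((-7, -23), (8, 20)) = 45.5412
d((-7, -23), (-17, -26)) = 10.4403
d((-7, -23), (-11, 24)) = 47.1699
d((-7, -23), (4, -20)) = 11.4018
d((15, 0), (12, -29)) = 29.1548
d((15, 0), (19, -2)) = 4.4721 <-- minimum
d((15, 0), (30, -22)) = 26.6271
d((15, 0), (8, 20)) = 21.1896
d((15, 0), (-17, -26)) = 41.2311
d((15, 0), (-11, 24)) = 35.3836
d((15, 0), (4, -20)) = 22.8254
d((12, -29), (19, -2)) = 27.8927
d((12, -29), (30, -22)) = 19.3132
d((12, -29), (8, 20)) = 49.163
d((12, -29), (-17, -26)) = 29.1548
d((12, -29), (-11, 24)) = 57.7754
d((12, -29), (4, -20)) = 12.0416
d((19, -2), (30, -22)) = 22.8254
d((19, -2), (8, 20)) = 24.5967
d((19, -2), (-17, -26)) = 43.2666
d((19, -2), (-11, 24)) = 39.6989
d((19, -2), (4, -20)) = 23.4307
d((30, -22), (8, 20)) = 47.4131
d((30, -22), (-17, -26)) = 47.1699
d((30, -22), (-11, 24)) = 61.6198
d((30, -22), (4, -20)) = 26.0768
d((8, 20), (-17, -26)) = 52.3546
d((8, 20), (-11, 24)) = 19.4165
d((8, 20), (4, -20)) = 40.1995
d((-17, -26), (-11, 24)) = 50.3587
d((-17, -26), (4, -20)) = 21.8403
d((-11, 24), (4, -20)) = 46.4866

Closest pair: (15, 0) and (19, -2) with distance 4.4721

The closest pair is (15, 0) and (19, -2) with Euclidean distance 4.4721. For 9 points, brute-force pairwise comparison is shown above. For large n, the divide-and-conquer algorithm (sort by x, recurse on halves, check the dividing strip) achieves O(n log n).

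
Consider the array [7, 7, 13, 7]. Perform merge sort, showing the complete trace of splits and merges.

Merge sort trace:

Split: [7, 7, 13, 7] -> [7, 7] and [13, 7]
  Split: [7, 7] -> [7] and [7]
  Merge: [7] + [7] -> [7, 7]
  Split: [13, 7] -> [13] and [7]
  Merge: [13] + [7] -> [7, 13]
Merge: [7, 7] + [7, 13] -> [7, 7, 7, 13]

Final sorted array: [7, 7, 7, 13]

The merge sort proceeds by recursively splitting the array and merging sorted halves.
After all merges, the sorted array is [7, 7, 7, 13].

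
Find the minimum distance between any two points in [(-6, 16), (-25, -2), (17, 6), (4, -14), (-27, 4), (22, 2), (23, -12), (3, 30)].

Computing all pairwise distances among 8 points:

d((-6, 16), (-25, -2)) = 26.1725
d((-6, 16), (17, 6)) = 25.0799
d((-6, 16), (4, -14)) = 31.6228
d((-6, 16), (-27, 4)) = 24.1868
d((-6, 16), (22, 2)) = 31.305
d((-6, 16), (23, -12)) = 40.3113
d((-6, 16), (3, 30)) = 16.6433
d((-25, -2), (17, 6)) = 42.7551
d((-25, -2), (4, -14)) = 31.3847
d((-25, -2), (-27, 4)) = 6.3246 <-- minimum
d((-25, -2), (22, 2)) = 47.1699
d((-25, -2), (23, -12)) = 49.0306
d((-25, -2), (3, 30)) = 42.5206
d((17, 6), (4, -14)) = 23.8537
d((17, 6), (-27, 4)) = 44.0454
d((17, 6), (22, 2)) = 6.4031
d((17, 6), (23, -12)) = 18.9737
d((17, 6), (3, 30)) = 27.7849
d((4, -14), (-27, 4)) = 35.8469
d((4, -14), (22, 2)) = 24.0832
d((4, -14), (23, -12)) = 19.105
d((4, -14), (3, 30)) = 44.0114
d((-27, 4), (22, 2)) = 49.0408
d((-27, 4), (23, -12)) = 52.4976
d((-27, 4), (3, 30)) = 39.6989
d((22, 2), (23, -12)) = 14.0357
d((22, 2), (3, 30)) = 33.8378
d((23, -12), (3, 30)) = 46.5188

Closest pair: (-25, -2) and (-27, 4) with distance 6.3246

The closest pair is (-25, -2) and (-27, 4) with Euclidean distance 6.3246. For 8 points, brute-force pairwise comparison is shown above. For large n, the divide-and-conquer algorithm (sort by x, recurse on halves, check the dividing strip) achieves O(n log n).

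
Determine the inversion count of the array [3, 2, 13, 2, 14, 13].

Finding inversions in [3, 2, 13, 2, 14, 13]:

(0, 1): arr[0]=3 > arr[1]=2
(0, 3): arr[0]=3 > arr[3]=2
(2, 3): arr[2]=13 > arr[3]=2
(4, 5): arr[4]=14 > arr[5]=13

Total inversions: 4

The array has 4 inversion(s): (0,1), (0,3), (2,3), (4,5). Each pair (i,j) satisfies i < j and arr[i] > arr[j].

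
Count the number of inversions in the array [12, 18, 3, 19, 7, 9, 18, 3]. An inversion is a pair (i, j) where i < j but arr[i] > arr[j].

Finding inversions in [12, 18, 3, 19, 7, 9, 18, 3]:

(0, 2): arr[0]=12 > arr[2]=3
(0, 4): arr[0]=12 > arr[4]=7
(0, 5): arr[0]=12 > arr[5]=9
(0, 7): arr[0]=12 > arr[7]=3
(1, 2): arr[1]=18 > arr[2]=3
(1, 4): arr[1]=18 > arr[4]=7
(1, 5): arr[1]=18 > arr[5]=9
(1, 7): arr[1]=18 > arr[7]=3
(3, 4): arr[3]=19 > arr[4]=7
(3, 5): arr[3]=19 > arr[5]=9
(3, 6): arr[3]=19 > arr[6]=18
(3, 7): arr[3]=19 > arr[7]=3
(4, 7): arr[4]=7 > arr[7]=3
(5, 7): arr[5]=9 > arr[7]=3
(6, 7): arr[6]=18 > arr[7]=3

Total inversions: 15

The array has 15 inversion(s): (0,2), (0,4), (0,5), (0,7), (1,2), (1,4), (1,5), (1,7), (3,4), (3,5), (3,6), (3,7), (4,7), (5,7), (6,7). Each pair (i,j) satisfies i < j and arr[i] > arr[j].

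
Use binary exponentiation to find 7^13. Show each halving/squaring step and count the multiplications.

Computing 7^13 by squaring (build up from 7^1; each line after the first costs one multiplication):

7^1 = 7
7^2 = (7^1)^2 = 7^2 = 49
7^3 = 7 * 7^2 = 7 * 49 = 343
7^6 = (7^3)^2 = 343^2 = 117649
7^12 = (7^6)^2 = 117649^2 = 13841287201
7^13 = 7 * 7^12 = 7 * 13841287201 = 96889010407

Result: 96889010407
Multiplications needed: 5 (5 lines after 7^1)

7^13 = 96889010407. Using exponentiation by squaring, this requires 5 multiplications. The key idea: if the exponent is even, square the half-power; if odd, multiply by the base once.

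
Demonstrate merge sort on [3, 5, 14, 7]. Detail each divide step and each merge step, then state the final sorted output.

Merge sort trace:

Split: [3, 5, 14, 7] -> [3, 5] and [14, 7]
  Split: [3, 5] -> [3] and [5]
  Merge: [3] + [5] -> [3, 5]
  Split: [14, 7] -> [14] and [7]
  Merge: [14] + [7] -> [7, 14]
Merge: [3, 5] + [7, 14] -> [3, 5, 7, 14]

Final sorted array: [3, 5, 7, 14]

The merge sort proceeds by recursively splitting the array and merging sorted halves.
After all merges, the sorted array is [3, 5, 7, 14].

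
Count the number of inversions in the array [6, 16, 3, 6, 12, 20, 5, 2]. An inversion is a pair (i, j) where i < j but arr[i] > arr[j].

Finding inversions in [6, 16, 3, 6, 12, 20, 5, 2]:

(0, 2): arr[0]=6 > arr[2]=3
(0, 6): arr[0]=6 > arr[6]=5
(0, 7): arr[0]=6 > arr[7]=2
(1, 2): arr[1]=16 > arr[2]=3
(1, 3): arr[1]=16 > arr[3]=6
(1, 4): arr[1]=16 > arr[4]=12
(1, 6): arr[1]=16 > arr[6]=5
(1, 7): arr[1]=16 > arr[7]=2
(2, 7): arr[2]=3 > arr[7]=2
(3, 6): arr[3]=6 > arr[6]=5
(3, 7): arr[3]=6 > arr[7]=2
(4, 6): arr[4]=12 > arr[6]=5
(4, 7): arr[4]=12 > arr[7]=2
(5, 6): arr[5]=20 > arr[6]=5
(5, 7): arr[5]=20 > arr[7]=2
(6, 7): arr[6]=5 > arr[7]=2

Total inversions: 16

The array has 16 inversion(s): (0,2), (0,6), (0,7), (1,2), (1,3), (1,4), (1,6), (1,7), (2,7), (3,6), (3,7), (4,6), (4,7), (5,6), (5,7), (6,7). Each pair (i,j) satisfies i < j and arr[i] > arr[j].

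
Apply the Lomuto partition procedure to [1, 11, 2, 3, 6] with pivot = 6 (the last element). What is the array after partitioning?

Lomuto partition with pivot = 6:

Initial array: [1, 11, 2, 3, 6]

arr[0]=1 <= 6: swap with position 0, array becomes [1, 11, 2, 3, 6]
arr[1]=11 > 6: no swap
arr[2]=2 <= 6: swap with position 1, array becomes [1, 2, 11, 3, 6]
arr[3]=3 <= 6: swap with position 2, array becomes [1, 2, 3, 11, 6]

Place pivot at position 3: [1, 2, 3, 6, 11]
Pivot position: 3

After partitioning with pivot 6, the array becomes [1, 2, 3, 6, 11]. The pivot is placed at index 3. All elements to the left of the pivot are <= 6, and all elements to the right are > 6.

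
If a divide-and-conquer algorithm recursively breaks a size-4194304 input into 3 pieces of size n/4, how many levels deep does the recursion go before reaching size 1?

For divide and conquer with division factor 4:

Problem sizes at each level:
Level 0: 4194304
Level 1: 1048576
Level 2: 262144
Level 3: 65536
Level 4: 16384
Level 5: 4096
Level 6: 1024
Level 7: 256
Level 8: 64
Level 9: 16
Level 10: 4
Level 11: 1

The root is level 0 and the size-1 base case is level 11 (the tree spans levels 0 through 11, i.e. 12 levels counting the root), so the depth is the number of divisions: log_4(4194304) = 11

The recursion tree depth is log_4(4194304) = 11. At each level, the problem size is divided by 4, so it takes 11 divisions to reduce to a base case of size 1. The algorithm makes 3 recursive calls at each level.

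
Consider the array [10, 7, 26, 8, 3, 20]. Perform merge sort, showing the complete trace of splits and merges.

Merge sort trace:

Split: [10, 7, 26, 8, 3, 20] -> [10, 7, 26] and [8, 3, 20]
  Split: [10, 7, 26] -> [10] and [7, 26]
    Split: [7, 26] -> [7] and [26]
    Merge: [7] + [26] -> [7, 26]
  Merge: [10] + [7, 26] -> [7, 10, 26]
  Split: [8, 3, 20] -> [8] and [3, 20]
    Split: [3, 20] -> [3] and [20]
    Merge: [3] + [20] -> [3, 20]
  Merge: [8] + [3, 20] -> [3, 8, 20]
Merge: [7, 10, 26] + [3, 8, 20] -> [3, 7, 8, 10, 20, 26]

Final sorted array: [3, 7, 8, 10, 20, 26]

The merge sort proceeds by recursively splitting the array and merging sorted halves.
After all merges, the sorted array is [3, 7, 8, 10, 20, 26].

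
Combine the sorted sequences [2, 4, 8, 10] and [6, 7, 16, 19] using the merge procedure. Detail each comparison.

Merging process:

Compare 2 vs 6: take 2 from left. Merged: [2]
Compare 4 vs 6: take 4 from left. Merged: [2, 4]
Compare 8 vs 6: take 6 from right. Merged: [2, 4, 6]
Compare 8 vs 7: take 7 from right. Merged: [2, 4, 6, 7]
Compare 8 vs 16: take 8 from left. Merged: [2, 4, 6, 7, 8]
Compare 10 vs 16: take 10 from left. Merged: [2, 4, 6, 7, 8, 10]
Append remaining from right: [16, 19]. Merged: [2, 4, 6, 7, 8, 10, 16, 19]

Final merged array: [2, 4, 6, 7, 8, 10, 16, 19]
Total comparisons: 6

The merged array is [2, 4, 6, 7, 8, 10, 16, 19], requiring 6 comparisons. The merge step runs in O(n) time where n is the total number of elements.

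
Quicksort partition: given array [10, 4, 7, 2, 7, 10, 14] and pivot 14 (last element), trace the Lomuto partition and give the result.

Lomuto partition with pivot = 14:

Initial array: [10, 4, 7, 2, 7, 10, 14]

arr[0]=10 <= 14: swap with position 0, array becomes [10, 4, 7, 2, 7, 10, 14]
arr[1]=4 <= 14: swap with position 1, array becomes [10, 4, 7, 2, 7, 10, 14]
arr[2]=7 <= 14: swap with position 2, array becomes [10, 4, 7, 2, 7, 10, 14]
arr[3]=2 <= 14: swap with position 3, array becomes [10, 4, 7, 2, 7, 10, 14]
arr[4]=7 <= 14: swap with position 4, array becomes [10, 4, 7, 2, 7, 10, 14]
arr[5]=10 <= 14: swap with position 5, array becomes [10, 4, 7, 2, 7, 10, 14]

Place pivot at position 6: [10, 4, 7, 2, 7, 10, 14]
Pivot position: 6

After partitioning with pivot 14, the array becomes [10, 4, 7, 2, 7, 10, 14]. The pivot is placed at index 6. All elements to the left of the pivot are <= 14, and all elements to the right are > 14.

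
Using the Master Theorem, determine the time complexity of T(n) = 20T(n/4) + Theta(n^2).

Master Theorem for T(n) = 20T(n/4) + O(n^2):

a = 20, b = 4, c = 2
log_b(a) = log_4(20) = 2.1610

Case 1: c = 2 < log_4(20) = 2.1610
T(n) = O(n^(log_4 20))

For T(n) = 20T(n/4) + O(n^2): log_4(20) = 2.1610. This is Case 1 of the Master Theorem (c < log_b(a), work dominated by leaves), giving O(n^(log_4 20)).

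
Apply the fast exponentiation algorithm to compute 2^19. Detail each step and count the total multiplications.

Computing 2^19 by squaring (build up from 2^1; each line after the first costs one multiplication):

2^1 = 2
2^2 = (2^1)^2 = 2^2 = 4
2^4 = (2^2)^2 = 4^2 = 16
2^8 = (2^4)^2 = 16^2 = 256
2^9 = 2 * 2^8 = 2 * 256 = 512
2^18 = (2^9)^2 = 512^2 = 262144
2^19 = 2 * 2^18 = 2 * 262144 = 524288

Result: 524288
Multiplications needed: 6 (6 lines after 2^1)

2^19 = 524288. Using exponentiation by squaring, this requires 6 multiplications. The key idea: if the exponent is even, square the half-power; if odd, multiply by the base once.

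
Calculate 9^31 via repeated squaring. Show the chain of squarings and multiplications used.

Computing 9^31 by squaring (build up from 9^1; each line after the first costs one multiplication):

9^1 = 9
9^2 = (9^1)^2 = 9^2 = 81
9^3 = 9 * 9^2 = 9 * 81 = 729
9^6 = (9^3)^2 = 729^2 = 531441
9^7 = 9 * 9^6 = 9 * 531441 = 4782969
9^14 = (9^7)^2 = 4782969^2 = 22876792454961
9^15 = 9 * 9^14 = 9 * 22876792454961 = 205891132094649
9^30 = (9^15)^2 = 205891132094649^2 = 42391158275216203514294433201
9^31 = 9 * 9^30 = 9 * 42391158275216203514294433201 = 381520424476945831628649898809

Result: 381520424476945831628649898809
Multiplications needed: 8 (8 lines after 9^1)

9^31 = 381520424476945831628649898809. Using exponentiation by squaring, this requires 8 multiplications. The key idea: if the exponent is even, square the half-power; if odd, multiply by the base once.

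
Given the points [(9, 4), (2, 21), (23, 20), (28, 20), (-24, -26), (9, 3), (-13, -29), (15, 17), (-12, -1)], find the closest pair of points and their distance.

Computing all pairwise distances among 9 points:

d((9, 4), (2, 21)) = 18.3848
d((9, 4), (23, 20)) = 21.2603
d((9, 4), (28, 20)) = 24.8395
d((9, 4), (-24, -26)) = 44.5982
d((9, 4), (9, 3)) = 1.0 <-- minimum
d((9, 4), (-13, -29)) = 39.6611
d((9, 4), (15, 17)) = 14.3178
d((9, 4), (-12, -1)) = 21.587
d((2, 21), (23, 20)) = 21.0238
d((2, 21), (28, 20)) = 26.0192
d((2, 21), (-24, -26)) = 53.7122
d((2, 21), (9, 3)) = 19.3132
d((2, 21), (-13, -29)) = 52.2015
d((2, 21), (15, 17)) = 13.6015
d((2, 21), (-12, -1)) = 26.0768
d((23, 20), (28, 20)) = 5.0
d((23, 20), (-24, -26)) = 65.7647
d((23, 20), (9, 3)) = 22.0227
d((23, 20), (-13, -29)) = 60.803
d((23, 20), (15, 17)) = 8.544
d((23, 20), (-12, -1)) = 40.8167
d((28, 20), (-24, -26)) = 69.4262
d((28, 20), (9, 3)) = 25.4951
d((28, 20), (-13, -29)) = 63.8905
d((28, 20), (15, 17)) = 13.3417
d((28, 20), (-12, -1)) = 45.1774
d((-24, -26), (9, 3)) = 43.9318
d((-24, -26), (-13, -29)) = 11.4018
d((-24, -26), (15, 17)) = 58.0517
d((-24, -26), (-12, -1)) = 27.7308
d((9, 3), (-13, -29)) = 38.833
d((9, 3), (15, 17)) = 15.2315
d((9, 3), (-12, -1)) = 21.3776
d((-13, -29), (15, 17)) = 53.8516
d((-13, -29), (-12, -1)) = 28.0179
d((15, 17), (-12, -1)) = 32.45

Closest pair: (9, 4) and (9, 3) with distance 1.0

The closest pair is (9, 4) and (9, 3) with Euclidean distance 1.0. For 9 points, brute-force pairwise comparison is shown above. For large n, the divide-and-conquer algorithm (sort by x, recurse on halves, check the dividing strip) achieves O(n log n).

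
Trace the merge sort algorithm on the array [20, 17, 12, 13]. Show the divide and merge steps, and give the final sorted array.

Merge sort trace:

Split: [20, 17, 12, 13] -> [20, 17] and [12, 13]
  Split: [20, 17] -> [20] and [17]
  Merge: [20] + [17] -> [17, 20]
  Split: [12, 13] -> [12] and [13]
  Merge: [12] + [13] -> [12, 13]
Merge: [17, 20] + [12, 13] -> [12, 13, 17, 20]

Final sorted array: [12, 13, 17, 20]

The merge sort proceeds by recursively splitting the array and merging sorted halves.
After all merges, the sorted array is [12, 13, 17, 20].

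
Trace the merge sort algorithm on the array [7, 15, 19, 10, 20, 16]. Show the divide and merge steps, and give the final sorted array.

Merge sort trace:

Split: [7, 15, 19, 10, 20, 16] -> [7, 15, 19] and [10, 20, 16]
  Split: [7, 15, 19] -> [7] and [15, 19]
    Split: [15, 19] -> [15] and [19]
    Merge: [15] + [19] -> [15, 19]
  Merge: [7] + [15, 19] -> [7, 15, 19]
  Split: [10, 20, 16] -> [10] and [20, 16]
    Split: [20, 16] -> [20] and [16]
    Merge: [20] + [16] -> [16, 20]
  Merge: [10] + [16, 20] -> [10, 16, 20]
Merge: [7, 15, 19] + [10, 16, 20] -> [7, 10, 15, 16, 19, 20]

Final sorted array: [7, 10, 15, 16, 19, 20]

The merge sort proceeds by recursively splitting the array and merging sorted halves.
After all merges, the sorted array is [7, 10, 15, 16, 19, 20].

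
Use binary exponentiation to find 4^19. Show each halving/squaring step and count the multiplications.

Computing 4^19 by squaring (build up from 4^1; each line after the first costs one multiplication):

4^1 = 4
4^2 = (4^1)^2 = 4^2 = 16
4^4 = (4^2)^2 = 16^2 = 256
4^8 = (4^4)^2 = 256^2 = 65536
4^9 = 4 * 4^8 = 4 * 65536 = 262144
4^18 = (4^9)^2 = 262144^2 = 68719476736
4^19 = 4 * 4^18 = 4 * 68719476736 = 274877906944

Result: 274877906944
Multiplications needed: 6 (6 lines after 4^1)

4^19 = 274877906944. Using exponentiation by squaring, this requires 6 multiplications. The key idea: if the exponent is even, square the half-power; if odd, multiply by the base once.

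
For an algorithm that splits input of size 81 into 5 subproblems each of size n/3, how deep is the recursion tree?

For divide and conquer with division factor 3:

Problem sizes at each level:
Level 0: 81
Level 1: 27
Level 2: 9
Level 3: 3
Level 4: 1

The root is level 0 and the size-1 base case is level 4 (the tree spans levels 0 through 4, i.e. 5 levels counting the root), so the depth is the number of divisions: log_3(81) = 4

The recursion tree depth is log_3(81) = 4. At each level, the problem size is divided by 3, so it takes 4 divisions to reduce to a base case of size 1. The algorithm makes 5 recursive calls at each level.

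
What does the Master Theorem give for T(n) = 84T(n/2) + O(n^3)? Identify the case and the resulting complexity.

Master Theorem for T(n) = 84T(n/2) + O(n^3):

a = 84, b = 2, c = 3
log_b(a) = log_2(84) = 6.3923

Case 1: c = 3 < log_2(84) = 6.3923
T(n) = O(n^(log_2 84))

For T(n) = 84T(n/2) + O(n^3): log_2(84) = 6.3923. This is Case 1 of the Master Theorem (c < log_b(a), work dominated by leaves), giving O(n^(log_2 84)).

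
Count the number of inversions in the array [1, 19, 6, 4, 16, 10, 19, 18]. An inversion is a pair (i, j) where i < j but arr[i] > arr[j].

Finding inversions in [1, 19, 6, 4, 16, 10, 19, 18]:

(1, 2): arr[1]=19 > arr[2]=6
(1, 3): arr[1]=19 > arr[3]=4
(1, 4): arr[1]=19 > arr[4]=16
(1, 5): arr[1]=19 > arr[5]=10
(1, 7): arr[1]=19 > arr[7]=18
(2, 3): arr[2]=6 > arr[3]=4
(4, 5): arr[4]=16 > arr[5]=10
(6, 7): arr[6]=19 > arr[7]=18

Total inversions: 8

The array has 8 inversion(s): (1,2), (1,3), (1,4), (1,5), (1,7), (2,3), (4,5), (6,7). Each pair (i,j) satisfies i < j and arr[i] > arr[j].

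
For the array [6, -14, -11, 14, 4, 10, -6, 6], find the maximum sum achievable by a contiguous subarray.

Using Kadane's algorithm on [6, -14, -11, 14, 4, 10, -6, 6]:

Scanning through the array:
Position 1 (value -14): max_ending_here = -8, max_so_far = 6
Position 2 (value -11): max_ending_here = -11, max_so_far = 6
Position 3 (value 14): max_ending_here = 14, max_so_far = 14
Position 4 (value 4): max_ending_here = 18, max_so_far = 18
Position 5 (value 10): max_ending_here = 28, max_so_far = 28
Position 6 (value -6): max_ending_here = 22, max_so_far = 28
Position 7 (value 6): max_ending_here = 28, max_so_far = 28

Maximum subarray: [14, 4, 10]
Maximum sum: 28

The maximum subarray is [14, 4, 10] with sum 28. This subarray runs from index 3 to index 5.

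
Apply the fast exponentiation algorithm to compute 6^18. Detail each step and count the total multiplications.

Computing 6^18 by squaring (build up from 6^1; each line after the first costs one multiplication):

6^1 = 6
6^2 = (6^1)^2 = 6^2 = 36
6^4 = (6^2)^2 = 36^2 = 1296
6^8 = (6^4)^2 = 1296^2 = 1679616
6^9 = 6 * 6^8 = 6 * 1679616 = 10077696
6^18 = (6^9)^2 = 10077696^2 = 101559956668416

Result: 101559956668416
Multiplications needed: 5 (5 lines after 6^1)

6^18 = 101559956668416. Using exponentiation by squaring, this requires 5 multiplications. The key idea: if the exponent is even, square the half-power; if odd, multiply by the base once.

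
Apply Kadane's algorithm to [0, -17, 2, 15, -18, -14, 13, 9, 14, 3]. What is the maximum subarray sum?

Using Kadane's algorithm on [0, -17, 2, 15, -18, -14, 13, 9, 14, 3]:

Scanning through the array:
Position 1 (value -17): max_ending_here = -17, max_so_far = 0
Position 2 (value 2): max_ending_here = 2, max_so_far = 2
Position 3 (value 15): max_ending_here = 17, max_so_far = 17
Position 4 (value -18): max_ending_here = -1, max_so_far = 17
Position 5 (value -14): max_ending_here = -14, max_so_far = 17
Position 6 (value 13): max_ending_here = 13, max_so_far = 17
Position 7 (value 9): max_ending_here = 22, max_so_far = 22
Position 8 (value 14): max_ending_here = 36, max_so_far = 36
Position 9 (value 3): max_ending_here = 39, max_so_far = 39

Maximum subarray: [13, 9, 14, 3]
Maximum sum: 39

The maximum subarray is [13, 9, 14, 3] with sum 39. This subarray runs from index 6 to index 9.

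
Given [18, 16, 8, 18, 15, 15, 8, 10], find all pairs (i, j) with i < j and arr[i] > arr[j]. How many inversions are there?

Finding inversions in [18, 16, 8, 18, 15, 15, 8, 10]:

(0, 1): arr[0]=18 > arr[1]=16
(0, 2): arr[0]=18 > arr[2]=8
(0, 4): arr[0]=18 > arr[4]=15
(0, 5): arr[0]=18 > arr[5]=15
(0, 6): arr[0]=18 > arr[6]=8
(0, 7): arr[0]=18 > arr[7]=10
(1, 2): arr[1]=16 > arr[2]=8
(1, 4): arr[1]=16 > arr[4]=15
(1, 5): arr[1]=16 > arr[5]=15
(1, 6): arr[1]=16 > arr[6]=8
(1, 7): arr[1]=16 > arr[7]=10
(3, 4): arr[3]=18 > arr[4]=15
(3, 5): arr[3]=18 > arr[5]=15
(3, 6): arr[3]=18 > arr[6]=8
(3, 7): arr[3]=18 > arr[7]=10
(4, 6): arr[4]=15 > arr[6]=8
(4, 7): arr[4]=15 > arr[7]=10
(5, 6): arr[5]=15 > arr[6]=8
(5, 7): arr[5]=15 > arr[7]=10

Total inversions: 19

The array has 19 inversion(s): (0,1), (0,2), (0,4), (0,5), (0,6), (0,7), (1,2), (1,4), (1,5), (1,6), (1,7), (3,4), (3,5), (3,6), (3,7), (4,6), (4,7), (5,6), (5,7). Each pair (i,j) satisfies i < j and arr[i] > arr[j].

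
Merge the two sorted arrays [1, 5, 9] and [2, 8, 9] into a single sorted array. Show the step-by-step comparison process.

Merging process:

Compare 1 vs 2: take 1 from left. Merged: [1]
Compare 5 vs 2: take 2 from right. Merged: [1, 2]
Compare 5 vs 8: take 5 from left. Merged: [1, 2, 5]
Compare 9 vs 8: take 8 from right. Merged: [1, 2, 5, 8]
Compare 9 vs 9: take 9 from left. Merged: [1, 2, 5, 8, 9]
Append remaining from right: [9]. Merged: [1, 2, 5, 8, 9, 9]

Final merged array: [1, 2, 5, 8, 9, 9]
Total comparisons: 5

The merged array is [1, 2, 5, 8, 9, 9], requiring 5 comparisons. The merge step runs in O(n) time where n is the total number of elements.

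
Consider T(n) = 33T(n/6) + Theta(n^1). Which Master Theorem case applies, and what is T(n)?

Master Theorem for T(n) = 33T(n/6) + O(n^1):

a = 33, b = 6, c = 1
log_b(a) = log_6(33) = 1.9514

Case 1: c = 1 < log_6(33) = 1.9514
T(n) = O(n^(log_6 33))

For T(n) = 33T(n/6) + O(n^1): log_6(33) = 1.9514. This is Case 1 of the Master Theorem (c < log_b(a), work dominated by leaves), giving O(n^(log_6 33)).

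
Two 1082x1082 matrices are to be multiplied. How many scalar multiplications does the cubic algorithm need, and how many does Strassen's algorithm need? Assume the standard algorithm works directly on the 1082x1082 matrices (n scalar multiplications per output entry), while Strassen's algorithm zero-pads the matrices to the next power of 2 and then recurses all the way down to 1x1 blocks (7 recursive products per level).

Matrix multiplication for 1082x1082 matrices:

Strassen's algorithm requires power-of-2 dimensions. Pad 1082x1082 to 2048x2048 (next power of 2).

Standard algorithm: 1082^3 = 1266723368 multiplications
Strassen's algorithm: 7^(log2(2048)) = 7^11 = 1977326743 multiplications
Difference: 1266723368 - 1977326743 = -710603375 (Strassen uses MORE here due to padding overhead — for small or just-over-power-of-2 n, padding can outweigh the per-level savings)

Standard: 1266723368 multiplications (1082^3). Strassen: 1977326743 multiplications (7^11, after padding to 2048x2048). Strassen reduces 8 recursive multiplications to 7 at each level.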